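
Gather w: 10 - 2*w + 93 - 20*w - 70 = 33 - 22*w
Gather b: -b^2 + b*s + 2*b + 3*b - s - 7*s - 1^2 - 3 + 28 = -b^2 + b*(s + 5) - 8*s + 24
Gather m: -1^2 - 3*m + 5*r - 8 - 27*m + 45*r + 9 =-30*m + 50*r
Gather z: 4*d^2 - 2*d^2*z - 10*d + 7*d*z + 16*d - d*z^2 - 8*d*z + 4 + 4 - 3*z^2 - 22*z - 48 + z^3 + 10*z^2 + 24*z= 4*d^2 + 6*d + z^3 + z^2*(7 - d) + z*(-2*d^2 - d + 2) - 40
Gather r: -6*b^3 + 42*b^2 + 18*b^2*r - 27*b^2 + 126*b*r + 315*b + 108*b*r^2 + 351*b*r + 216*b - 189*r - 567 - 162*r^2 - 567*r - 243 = -6*b^3 + 15*b^2 + 531*b + r^2*(108*b - 162) + r*(18*b^2 + 477*b - 756) - 810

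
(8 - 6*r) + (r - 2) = 6 - 5*r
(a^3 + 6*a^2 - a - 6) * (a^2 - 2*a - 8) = a^5 + 4*a^4 - 21*a^3 - 52*a^2 + 20*a + 48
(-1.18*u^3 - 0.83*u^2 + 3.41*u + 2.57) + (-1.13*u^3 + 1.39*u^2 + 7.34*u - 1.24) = -2.31*u^3 + 0.56*u^2 + 10.75*u + 1.33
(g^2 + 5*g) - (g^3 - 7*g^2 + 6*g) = -g^3 + 8*g^2 - g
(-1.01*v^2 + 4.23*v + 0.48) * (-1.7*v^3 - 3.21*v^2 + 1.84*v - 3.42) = 1.717*v^5 - 3.9489*v^4 - 16.2527*v^3 + 9.6966*v^2 - 13.5834*v - 1.6416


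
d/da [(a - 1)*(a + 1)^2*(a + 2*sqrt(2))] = (a + 1)*((a - 1)*(a + 1) + 2*(a - 1)*(a + 2*sqrt(2)) + (a + 1)*(a + 2*sqrt(2)))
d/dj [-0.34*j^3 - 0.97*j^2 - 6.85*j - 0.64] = -1.02*j^2 - 1.94*j - 6.85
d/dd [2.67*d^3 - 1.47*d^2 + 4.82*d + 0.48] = 8.01*d^2 - 2.94*d + 4.82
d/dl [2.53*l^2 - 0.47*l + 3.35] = 5.06*l - 0.47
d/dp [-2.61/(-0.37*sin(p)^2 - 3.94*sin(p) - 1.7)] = -(1.9314*sin(p) + 10.2834)*cos(p)/(0.37*sin(p)^2 + 3.94*sin(p) + 1.7)^2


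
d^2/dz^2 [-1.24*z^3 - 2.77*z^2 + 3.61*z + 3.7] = -7.44*z - 5.54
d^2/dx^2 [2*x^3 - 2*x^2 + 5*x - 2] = 12*x - 4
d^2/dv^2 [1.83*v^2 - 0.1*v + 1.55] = 3.66000000000000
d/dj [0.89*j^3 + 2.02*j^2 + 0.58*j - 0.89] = 2.67*j^2 + 4.04*j + 0.58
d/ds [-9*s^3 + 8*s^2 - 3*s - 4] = -27*s^2 + 16*s - 3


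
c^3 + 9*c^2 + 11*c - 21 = (c - 1)*(c + 3)*(c + 7)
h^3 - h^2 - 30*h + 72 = (h - 4)*(h - 3)*(h + 6)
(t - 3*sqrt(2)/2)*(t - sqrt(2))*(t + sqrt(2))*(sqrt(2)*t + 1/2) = sqrt(2)*t^4 - 5*t^3/2 - 11*sqrt(2)*t^2/4 + 5*t + 3*sqrt(2)/2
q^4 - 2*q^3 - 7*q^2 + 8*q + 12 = (q - 3)*(q - 2)*(q + 1)*(q + 2)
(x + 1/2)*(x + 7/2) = x^2 + 4*x + 7/4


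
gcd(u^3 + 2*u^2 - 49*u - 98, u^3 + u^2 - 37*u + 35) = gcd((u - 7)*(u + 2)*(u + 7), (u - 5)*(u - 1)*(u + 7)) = u + 7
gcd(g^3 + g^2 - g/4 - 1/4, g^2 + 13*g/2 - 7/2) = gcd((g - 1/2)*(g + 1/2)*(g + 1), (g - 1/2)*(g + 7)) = g - 1/2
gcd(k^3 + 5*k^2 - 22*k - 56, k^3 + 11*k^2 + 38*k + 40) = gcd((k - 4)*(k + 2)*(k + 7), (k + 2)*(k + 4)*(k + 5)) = k + 2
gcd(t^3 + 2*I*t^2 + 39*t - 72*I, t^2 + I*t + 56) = t + 8*I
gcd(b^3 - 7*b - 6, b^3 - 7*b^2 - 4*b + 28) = b + 2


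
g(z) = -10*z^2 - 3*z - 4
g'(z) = -20*z - 3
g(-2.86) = -77.22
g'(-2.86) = 54.20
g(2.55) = -76.68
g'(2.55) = -54.00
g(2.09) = -53.95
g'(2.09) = -44.80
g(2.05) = -52.18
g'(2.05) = -44.00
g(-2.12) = -42.58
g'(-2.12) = 39.40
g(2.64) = -81.62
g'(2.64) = -55.80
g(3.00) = -103.00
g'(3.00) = -63.00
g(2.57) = -77.76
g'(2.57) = -54.40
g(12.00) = -1480.00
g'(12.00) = -243.00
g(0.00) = -4.00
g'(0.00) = -3.00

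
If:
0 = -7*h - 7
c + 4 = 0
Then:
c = -4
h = -1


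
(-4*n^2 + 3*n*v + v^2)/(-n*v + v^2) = (4*n + v)/v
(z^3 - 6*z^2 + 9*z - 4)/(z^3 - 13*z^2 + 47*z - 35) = (z^2 - 5*z + 4)/(z^2 - 12*z + 35)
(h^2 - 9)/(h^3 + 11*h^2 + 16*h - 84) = (h^2 - 9)/(h^3 + 11*h^2 + 16*h - 84)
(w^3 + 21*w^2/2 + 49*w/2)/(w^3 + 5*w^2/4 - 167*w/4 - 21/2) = 2*w*(2*w + 7)/(4*w^2 - 23*w - 6)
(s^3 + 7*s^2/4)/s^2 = s + 7/4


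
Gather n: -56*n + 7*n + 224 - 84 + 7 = 147 - 49*n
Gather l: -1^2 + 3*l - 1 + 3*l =6*l - 2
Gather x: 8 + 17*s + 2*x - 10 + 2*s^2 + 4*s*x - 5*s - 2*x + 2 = 2*s^2 + 4*s*x + 12*s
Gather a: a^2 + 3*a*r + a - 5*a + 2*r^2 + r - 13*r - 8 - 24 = a^2 + a*(3*r - 4) + 2*r^2 - 12*r - 32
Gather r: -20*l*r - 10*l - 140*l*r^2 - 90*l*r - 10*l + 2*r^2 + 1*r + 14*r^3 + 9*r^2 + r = -20*l + 14*r^3 + r^2*(11 - 140*l) + r*(2 - 110*l)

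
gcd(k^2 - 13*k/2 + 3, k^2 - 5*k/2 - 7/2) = 1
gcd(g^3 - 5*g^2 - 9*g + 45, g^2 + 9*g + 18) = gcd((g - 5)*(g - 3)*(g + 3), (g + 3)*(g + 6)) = g + 3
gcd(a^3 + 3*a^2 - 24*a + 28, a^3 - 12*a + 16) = a^2 - 4*a + 4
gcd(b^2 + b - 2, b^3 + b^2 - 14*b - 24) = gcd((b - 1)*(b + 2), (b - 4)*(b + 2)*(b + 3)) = b + 2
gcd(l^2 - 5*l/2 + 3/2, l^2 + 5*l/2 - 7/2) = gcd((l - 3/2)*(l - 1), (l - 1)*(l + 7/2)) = l - 1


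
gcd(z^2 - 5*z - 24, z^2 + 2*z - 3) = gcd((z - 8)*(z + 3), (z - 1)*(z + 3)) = z + 3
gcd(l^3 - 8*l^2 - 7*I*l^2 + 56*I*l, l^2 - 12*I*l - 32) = 1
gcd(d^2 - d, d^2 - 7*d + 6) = d - 1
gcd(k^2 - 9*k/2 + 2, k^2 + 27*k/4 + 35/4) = 1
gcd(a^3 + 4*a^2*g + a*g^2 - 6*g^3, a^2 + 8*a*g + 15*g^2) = a + 3*g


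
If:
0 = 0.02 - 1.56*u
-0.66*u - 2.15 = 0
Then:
No Solution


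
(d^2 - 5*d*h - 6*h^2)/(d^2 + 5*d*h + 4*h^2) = (d - 6*h)/(d + 4*h)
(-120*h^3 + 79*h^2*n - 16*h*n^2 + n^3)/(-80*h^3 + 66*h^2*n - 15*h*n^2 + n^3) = (3*h - n)/(2*h - n)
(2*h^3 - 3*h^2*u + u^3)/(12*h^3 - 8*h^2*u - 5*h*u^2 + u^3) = (-h + u)/(-6*h + u)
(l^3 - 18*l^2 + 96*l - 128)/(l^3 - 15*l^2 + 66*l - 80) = (l - 8)/(l - 5)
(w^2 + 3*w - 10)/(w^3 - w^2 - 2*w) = (w + 5)/(w*(w + 1))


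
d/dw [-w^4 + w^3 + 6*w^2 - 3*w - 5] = -4*w^3 + 3*w^2 + 12*w - 3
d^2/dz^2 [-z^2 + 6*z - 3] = -2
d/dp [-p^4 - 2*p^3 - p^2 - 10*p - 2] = -4*p^3 - 6*p^2 - 2*p - 10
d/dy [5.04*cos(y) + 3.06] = -5.04*sin(y)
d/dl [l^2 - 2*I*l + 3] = 2*l - 2*I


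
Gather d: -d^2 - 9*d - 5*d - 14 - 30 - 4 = -d^2 - 14*d - 48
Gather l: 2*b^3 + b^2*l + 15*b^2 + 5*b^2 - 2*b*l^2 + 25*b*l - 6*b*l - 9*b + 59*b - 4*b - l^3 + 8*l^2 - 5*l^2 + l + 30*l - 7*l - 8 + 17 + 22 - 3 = 2*b^3 + 20*b^2 + 46*b - l^3 + l^2*(3 - 2*b) + l*(b^2 + 19*b + 24) + 28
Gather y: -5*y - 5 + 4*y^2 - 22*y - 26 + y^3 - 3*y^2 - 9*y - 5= y^3 + y^2 - 36*y - 36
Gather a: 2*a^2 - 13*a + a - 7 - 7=2*a^2 - 12*a - 14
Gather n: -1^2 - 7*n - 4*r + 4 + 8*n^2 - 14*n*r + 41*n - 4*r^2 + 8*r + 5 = 8*n^2 + n*(34 - 14*r) - 4*r^2 + 4*r + 8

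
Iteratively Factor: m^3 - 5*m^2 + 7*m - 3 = (m - 1)*(m^2 - 4*m + 3) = (m - 1)^2*(m - 3)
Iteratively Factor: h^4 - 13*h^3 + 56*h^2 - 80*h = (h)*(h^3 - 13*h^2 + 56*h - 80) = h*(h - 4)*(h^2 - 9*h + 20) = h*(h - 5)*(h - 4)*(h - 4)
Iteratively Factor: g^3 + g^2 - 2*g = (g)*(g^2 + g - 2) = g*(g + 2)*(g - 1)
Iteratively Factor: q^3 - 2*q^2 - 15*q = (q)*(q^2 - 2*q - 15) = q*(q + 3)*(q - 5)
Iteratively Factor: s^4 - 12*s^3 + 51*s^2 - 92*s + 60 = (s - 2)*(s^3 - 10*s^2 + 31*s - 30) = (s - 3)*(s - 2)*(s^2 - 7*s + 10) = (s - 5)*(s - 3)*(s - 2)*(s - 2)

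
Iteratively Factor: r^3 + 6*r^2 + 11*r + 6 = (r + 2)*(r^2 + 4*r + 3) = (r + 2)*(r + 3)*(r + 1)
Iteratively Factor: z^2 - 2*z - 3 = (z - 3)*(z + 1)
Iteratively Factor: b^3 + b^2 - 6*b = (b - 2)*(b^2 + 3*b) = (b - 2)*(b + 3)*(b)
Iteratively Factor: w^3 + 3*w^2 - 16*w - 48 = (w + 3)*(w^2 - 16) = (w - 4)*(w + 3)*(w + 4)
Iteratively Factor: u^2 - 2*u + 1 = (u - 1)*(u - 1)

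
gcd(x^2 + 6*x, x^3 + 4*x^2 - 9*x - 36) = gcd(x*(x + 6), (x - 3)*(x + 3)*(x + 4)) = 1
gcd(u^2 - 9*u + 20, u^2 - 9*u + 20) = u^2 - 9*u + 20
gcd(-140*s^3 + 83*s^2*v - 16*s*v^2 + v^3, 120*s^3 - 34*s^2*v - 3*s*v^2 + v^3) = 20*s^2 - 9*s*v + v^2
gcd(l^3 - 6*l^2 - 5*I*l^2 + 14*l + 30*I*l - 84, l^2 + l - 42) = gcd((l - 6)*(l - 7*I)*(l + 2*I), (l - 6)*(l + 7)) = l - 6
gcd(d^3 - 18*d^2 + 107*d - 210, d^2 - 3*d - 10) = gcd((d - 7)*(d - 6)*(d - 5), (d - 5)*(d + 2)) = d - 5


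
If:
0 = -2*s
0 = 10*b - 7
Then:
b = 7/10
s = 0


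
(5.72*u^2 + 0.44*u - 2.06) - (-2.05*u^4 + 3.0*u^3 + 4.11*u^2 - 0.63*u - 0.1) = 2.05*u^4 - 3.0*u^3 + 1.61*u^2 + 1.07*u - 1.96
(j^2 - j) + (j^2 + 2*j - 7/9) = 2*j^2 + j - 7/9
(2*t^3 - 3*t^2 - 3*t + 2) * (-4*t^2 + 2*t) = -8*t^5 + 16*t^4 + 6*t^3 - 14*t^2 + 4*t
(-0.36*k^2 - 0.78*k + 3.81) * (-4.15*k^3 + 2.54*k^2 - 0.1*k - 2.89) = 1.494*k^5 + 2.3226*k^4 - 17.7567*k^3 + 10.7958*k^2 + 1.8732*k - 11.0109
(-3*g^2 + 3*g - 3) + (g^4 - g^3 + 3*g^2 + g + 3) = g^4 - g^3 + 4*g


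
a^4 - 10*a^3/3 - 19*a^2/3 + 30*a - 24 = (a - 3)*(a - 2)*(a - 4/3)*(a + 3)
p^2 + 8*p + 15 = (p + 3)*(p + 5)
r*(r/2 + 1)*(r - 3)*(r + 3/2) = r^4/2 + r^3/4 - 15*r^2/4 - 9*r/2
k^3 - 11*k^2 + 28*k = k*(k - 7)*(k - 4)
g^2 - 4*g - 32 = (g - 8)*(g + 4)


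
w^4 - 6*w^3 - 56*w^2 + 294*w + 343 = (w - 7)^2*(w + 1)*(w + 7)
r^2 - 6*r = r*(r - 6)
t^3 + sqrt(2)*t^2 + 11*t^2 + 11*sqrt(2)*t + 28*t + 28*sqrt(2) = (t + 4)*(t + 7)*(t + sqrt(2))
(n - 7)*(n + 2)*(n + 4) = n^3 - n^2 - 34*n - 56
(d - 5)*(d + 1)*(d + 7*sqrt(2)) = d^3 - 4*d^2 + 7*sqrt(2)*d^2 - 28*sqrt(2)*d - 5*d - 35*sqrt(2)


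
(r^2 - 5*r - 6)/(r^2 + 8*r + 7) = (r - 6)/(r + 7)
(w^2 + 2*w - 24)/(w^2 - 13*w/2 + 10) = 2*(w + 6)/(2*w - 5)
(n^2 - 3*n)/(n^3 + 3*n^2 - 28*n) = (n - 3)/(n^2 + 3*n - 28)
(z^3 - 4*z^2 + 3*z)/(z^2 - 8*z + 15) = z*(z - 1)/(z - 5)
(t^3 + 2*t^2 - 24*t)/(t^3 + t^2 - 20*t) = (t + 6)/(t + 5)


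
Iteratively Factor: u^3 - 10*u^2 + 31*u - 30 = (u - 5)*(u^2 - 5*u + 6) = (u - 5)*(u - 2)*(u - 3)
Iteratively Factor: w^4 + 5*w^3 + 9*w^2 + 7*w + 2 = (w + 1)*(w^3 + 4*w^2 + 5*w + 2) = (w + 1)*(w + 2)*(w^2 + 2*w + 1) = (w + 1)^2*(w + 2)*(w + 1)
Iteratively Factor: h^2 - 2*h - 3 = (h + 1)*(h - 3)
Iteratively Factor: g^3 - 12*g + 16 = (g - 2)*(g^2 + 2*g - 8) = (g - 2)^2*(g + 4)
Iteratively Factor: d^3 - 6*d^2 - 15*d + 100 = (d + 4)*(d^2 - 10*d + 25) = (d - 5)*(d + 4)*(d - 5)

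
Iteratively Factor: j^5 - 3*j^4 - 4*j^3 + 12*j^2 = (j - 3)*(j^4 - 4*j^2) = j*(j - 3)*(j^3 - 4*j) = j^2*(j - 3)*(j^2 - 4) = j^2*(j - 3)*(j - 2)*(j + 2)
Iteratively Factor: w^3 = (w)*(w^2) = w^2*(w)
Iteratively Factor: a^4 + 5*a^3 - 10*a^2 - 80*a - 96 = (a + 2)*(a^3 + 3*a^2 - 16*a - 48) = (a + 2)*(a + 3)*(a^2 - 16) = (a - 4)*(a + 2)*(a + 3)*(a + 4)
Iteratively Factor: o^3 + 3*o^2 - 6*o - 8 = (o + 4)*(o^2 - o - 2) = (o - 2)*(o + 4)*(o + 1)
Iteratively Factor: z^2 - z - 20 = (z - 5)*(z + 4)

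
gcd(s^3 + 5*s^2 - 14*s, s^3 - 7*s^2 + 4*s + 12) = s - 2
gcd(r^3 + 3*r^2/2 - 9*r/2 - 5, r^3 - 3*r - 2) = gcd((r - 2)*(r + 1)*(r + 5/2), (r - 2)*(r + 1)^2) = r^2 - r - 2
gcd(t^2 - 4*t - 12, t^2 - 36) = t - 6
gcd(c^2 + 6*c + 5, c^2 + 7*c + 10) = c + 5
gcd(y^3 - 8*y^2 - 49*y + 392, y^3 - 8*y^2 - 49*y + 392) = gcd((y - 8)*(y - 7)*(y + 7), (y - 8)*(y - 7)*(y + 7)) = y^3 - 8*y^2 - 49*y + 392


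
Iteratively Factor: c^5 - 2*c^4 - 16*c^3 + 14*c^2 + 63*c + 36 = (c - 3)*(c^4 + c^3 - 13*c^2 - 25*c - 12) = (c - 4)*(c - 3)*(c^3 + 5*c^2 + 7*c + 3) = (c - 4)*(c - 3)*(c + 1)*(c^2 + 4*c + 3) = (c - 4)*(c - 3)*(c + 1)^2*(c + 3)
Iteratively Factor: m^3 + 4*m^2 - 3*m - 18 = (m - 2)*(m^2 + 6*m + 9) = (m - 2)*(m + 3)*(m + 3)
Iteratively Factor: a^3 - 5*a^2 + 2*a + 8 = (a - 2)*(a^2 - 3*a - 4) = (a - 2)*(a + 1)*(a - 4)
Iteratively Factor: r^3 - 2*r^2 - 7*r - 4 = (r + 1)*(r^2 - 3*r - 4) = (r - 4)*(r + 1)*(r + 1)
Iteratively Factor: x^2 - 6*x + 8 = (x - 2)*(x - 4)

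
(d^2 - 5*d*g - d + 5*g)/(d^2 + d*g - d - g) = (d - 5*g)/(d + g)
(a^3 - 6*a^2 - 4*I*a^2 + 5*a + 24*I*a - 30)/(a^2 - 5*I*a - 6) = (a^3 + a^2*(-6 - 4*I) + a*(5 + 24*I) - 30)/(a^2 - 5*I*a - 6)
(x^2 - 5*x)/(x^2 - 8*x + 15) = x/(x - 3)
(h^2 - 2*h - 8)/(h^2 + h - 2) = (h - 4)/(h - 1)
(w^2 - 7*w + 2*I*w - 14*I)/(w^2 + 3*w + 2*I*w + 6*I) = (w - 7)/(w + 3)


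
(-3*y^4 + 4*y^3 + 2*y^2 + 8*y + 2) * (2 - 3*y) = 9*y^5 - 18*y^4 + 2*y^3 - 20*y^2 + 10*y + 4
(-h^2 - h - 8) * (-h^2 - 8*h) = h^4 + 9*h^3 + 16*h^2 + 64*h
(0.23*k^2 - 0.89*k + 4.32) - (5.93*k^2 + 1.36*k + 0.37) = -5.7*k^2 - 2.25*k + 3.95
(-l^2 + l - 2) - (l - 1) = -l^2 - 1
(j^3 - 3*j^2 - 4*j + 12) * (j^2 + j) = j^5 - 2*j^4 - 7*j^3 + 8*j^2 + 12*j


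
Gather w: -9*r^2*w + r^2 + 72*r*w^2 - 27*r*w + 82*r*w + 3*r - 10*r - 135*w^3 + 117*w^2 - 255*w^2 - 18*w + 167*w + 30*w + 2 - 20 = r^2 - 7*r - 135*w^3 + w^2*(72*r - 138) + w*(-9*r^2 + 55*r + 179) - 18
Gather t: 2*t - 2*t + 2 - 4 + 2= 0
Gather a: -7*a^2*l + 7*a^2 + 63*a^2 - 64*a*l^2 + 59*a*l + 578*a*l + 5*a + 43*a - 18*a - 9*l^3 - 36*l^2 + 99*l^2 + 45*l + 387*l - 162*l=a^2*(70 - 7*l) + a*(-64*l^2 + 637*l + 30) - 9*l^3 + 63*l^2 + 270*l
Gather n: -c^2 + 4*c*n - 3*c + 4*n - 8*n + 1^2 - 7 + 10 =-c^2 - 3*c + n*(4*c - 4) + 4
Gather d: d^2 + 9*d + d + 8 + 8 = d^2 + 10*d + 16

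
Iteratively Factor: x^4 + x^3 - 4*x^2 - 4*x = (x + 1)*(x^3 - 4*x) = (x + 1)*(x + 2)*(x^2 - 2*x) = x*(x + 1)*(x + 2)*(x - 2)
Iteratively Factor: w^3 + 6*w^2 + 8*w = (w + 4)*(w^2 + 2*w) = w*(w + 4)*(w + 2)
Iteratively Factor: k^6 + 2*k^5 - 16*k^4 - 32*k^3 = (k - 4)*(k^5 + 6*k^4 + 8*k^3) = k*(k - 4)*(k^4 + 6*k^3 + 8*k^2) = k^2*(k - 4)*(k^3 + 6*k^2 + 8*k) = k^2*(k - 4)*(k + 2)*(k^2 + 4*k) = k^2*(k - 4)*(k + 2)*(k + 4)*(k)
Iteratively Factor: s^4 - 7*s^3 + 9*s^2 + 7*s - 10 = (s - 5)*(s^3 - 2*s^2 - s + 2) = (s - 5)*(s - 1)*(s^2 - s - 2) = (s - 5)*(s - 2)*(s - 1)*(s + 1)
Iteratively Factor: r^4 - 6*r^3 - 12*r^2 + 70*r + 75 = (r + 1)*(r^3 - 7*r^2 - 5*r + 75) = (r - 5)*(r + 1)*(r^2 - 2*r - 15) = (r - 5)*(r + 1)*(r + 3)*(r - 5)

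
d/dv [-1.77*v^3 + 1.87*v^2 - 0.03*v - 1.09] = -5.31*v^2 + 3.74*v - 0.03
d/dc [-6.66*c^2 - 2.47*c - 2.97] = -13.32*c - 2.47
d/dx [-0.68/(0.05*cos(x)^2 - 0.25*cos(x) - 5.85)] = (0.17 - 0.068*cos(x))*sin(x)/(-0.05*cos(x)^2 + 0.25*cos(x) + 5.85)^2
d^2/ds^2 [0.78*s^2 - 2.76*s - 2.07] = 1.56000000000000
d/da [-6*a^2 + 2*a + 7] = 2 - 12*a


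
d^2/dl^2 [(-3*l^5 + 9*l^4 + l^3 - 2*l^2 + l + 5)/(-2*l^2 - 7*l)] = 2*(36*l^7 + 300*l^6 + 504*l^5 - 1323*l^4 - 81*l^3 - 60*l^2 - 210*l - 245)/(l^3*(8*l^3 + 84*l^2 + 294*l + 343))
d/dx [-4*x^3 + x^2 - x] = -12*x^2 + 2*x - 1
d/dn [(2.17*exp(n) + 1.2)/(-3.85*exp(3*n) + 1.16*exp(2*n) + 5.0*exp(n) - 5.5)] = (16.709*exp(3*n) + 11.3428*exp(2*n) - 2.784*exp(n) - 17.935)*exp(n)/(14.8225*exp(6*n) - 8.932*exp(5*n) - 37.1544*exp(4*n) + 53.95*exp(3*n) + 12.24*exp(2*n) - 55.0*exp(n) + 30.25)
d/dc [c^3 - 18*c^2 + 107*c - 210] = 3*c^2 - 36*c + 107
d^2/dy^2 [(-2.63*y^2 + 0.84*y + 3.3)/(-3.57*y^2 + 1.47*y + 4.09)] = (-5.6843418860808e-14*y^4 + 6.192522*y^3 - 21.940506*y^2 + 30.317868*y - 12.54005)/(45.499293*y^6 - 56.205009*y^5 - 133.236684*y^4 + 125.606943*y^3 + 152.643708*y^2 - 73.770921*y - 68.417929)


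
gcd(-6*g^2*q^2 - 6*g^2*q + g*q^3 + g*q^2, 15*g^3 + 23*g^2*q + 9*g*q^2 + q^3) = 1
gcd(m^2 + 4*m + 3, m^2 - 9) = m + 3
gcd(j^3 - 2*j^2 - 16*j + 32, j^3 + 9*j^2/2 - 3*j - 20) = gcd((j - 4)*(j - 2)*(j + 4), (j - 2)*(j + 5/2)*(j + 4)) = j^2 + 2*j - 8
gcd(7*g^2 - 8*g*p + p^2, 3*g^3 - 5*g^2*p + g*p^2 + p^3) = -g + p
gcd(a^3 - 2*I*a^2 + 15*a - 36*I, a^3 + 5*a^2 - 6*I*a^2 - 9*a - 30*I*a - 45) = a^2 - 6*I*a - 9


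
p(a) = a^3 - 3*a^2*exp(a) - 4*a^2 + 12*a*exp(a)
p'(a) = -3*a^2*exp(a) + 3*a^2 + 6*a*exp(a) - 8*a + 12*exp(a)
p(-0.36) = -3.85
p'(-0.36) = 9.86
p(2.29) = 107.04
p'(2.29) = 96.24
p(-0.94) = -9.81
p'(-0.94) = 11.62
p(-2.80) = -56.79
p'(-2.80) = 44.20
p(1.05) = 23.30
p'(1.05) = 37.75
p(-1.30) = -14.59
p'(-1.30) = 15.23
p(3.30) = 180.27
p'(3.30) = -17.32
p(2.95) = 168.40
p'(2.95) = 71.15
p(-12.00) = -2304.00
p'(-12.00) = 528.00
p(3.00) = 171.77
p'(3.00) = 63.26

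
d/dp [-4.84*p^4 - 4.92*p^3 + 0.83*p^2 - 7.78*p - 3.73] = -19.36*p^3 - 14.76*p^2 + 1.66*p - 7.78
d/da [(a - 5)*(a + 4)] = 2*a - 1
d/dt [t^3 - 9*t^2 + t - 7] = 3*t^2 - 18*t + 1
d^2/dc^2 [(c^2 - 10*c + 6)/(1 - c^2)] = 2*(10*c^3 - 21*c^2 + 30*c - 7)/(c^6 - 3*c^4 + 3*c^2 - 1)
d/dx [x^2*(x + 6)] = 3*x*(x + 4)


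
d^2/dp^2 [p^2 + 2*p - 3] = 2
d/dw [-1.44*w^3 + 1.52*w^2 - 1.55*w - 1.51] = -4.32*w^2 + 3.04*w - 1.55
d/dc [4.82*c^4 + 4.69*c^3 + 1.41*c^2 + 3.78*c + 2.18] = 19.28*c^3 + 14.07*c^2 + 2.82*c + 3.78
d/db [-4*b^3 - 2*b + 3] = -12*b^2 - 2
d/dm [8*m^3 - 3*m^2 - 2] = 6*m*(4*m - 1)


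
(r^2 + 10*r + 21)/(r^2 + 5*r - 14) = (r + 3)/(r - 2)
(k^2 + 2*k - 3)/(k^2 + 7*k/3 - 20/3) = 3*(k^2 + 2*k - 3)/(3*k^2 + 7*k - 20)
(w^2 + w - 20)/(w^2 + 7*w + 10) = (w - 4)/(w + 2)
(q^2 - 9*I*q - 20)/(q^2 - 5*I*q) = (q - 4*I)/q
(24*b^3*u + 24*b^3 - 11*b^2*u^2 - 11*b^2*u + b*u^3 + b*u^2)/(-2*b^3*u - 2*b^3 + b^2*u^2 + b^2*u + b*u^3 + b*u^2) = (24*b^2 - 11*b*u + u^2)/(-2*b^2 + b*u + u^2)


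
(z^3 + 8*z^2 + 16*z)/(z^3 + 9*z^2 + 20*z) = (z + 4)/(z + 5)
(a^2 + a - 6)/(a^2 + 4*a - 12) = (a + 3)/(a + 6)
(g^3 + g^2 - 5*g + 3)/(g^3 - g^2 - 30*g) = (-g^3 - g^2 + 5*g - 3)/(g*(-g^2 + g + 30))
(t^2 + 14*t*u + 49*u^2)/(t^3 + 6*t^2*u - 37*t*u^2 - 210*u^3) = (t + 7*u)/(t^2 - t*u - 30*u^2)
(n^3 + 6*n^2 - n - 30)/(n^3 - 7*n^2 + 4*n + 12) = (n^2 + 8*n + 15)/(n^2 - 5*n - 6)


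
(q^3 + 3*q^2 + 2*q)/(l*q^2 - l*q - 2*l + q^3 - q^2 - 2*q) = q*(q + 2)/(l*q - 2*l + q^2 - 2*q)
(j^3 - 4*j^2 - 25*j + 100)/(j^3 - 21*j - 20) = (j^2 + j - 20)/(j^2 + 5*j + 4)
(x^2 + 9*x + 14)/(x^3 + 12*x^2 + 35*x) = (x + 2)/(x*(x + 5))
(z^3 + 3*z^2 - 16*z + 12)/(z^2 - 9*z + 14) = (z^2 + 5*z - 6)/(z - 7)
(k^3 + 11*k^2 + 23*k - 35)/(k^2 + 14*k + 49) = (k^2 + 4*k - 5)/(k + 7)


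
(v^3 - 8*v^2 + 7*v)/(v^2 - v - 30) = v*(-v^2 + 8*v - 7)/(-v^2 + v + 30)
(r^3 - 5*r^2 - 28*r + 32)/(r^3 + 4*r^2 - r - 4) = (r - 8)/(r + 1)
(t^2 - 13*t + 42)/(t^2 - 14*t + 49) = (t - 6)/(t - 7)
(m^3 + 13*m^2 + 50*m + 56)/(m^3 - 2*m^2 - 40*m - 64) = (m + 7)/(m - 8)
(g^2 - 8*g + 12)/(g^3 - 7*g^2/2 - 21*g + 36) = 2*(g - 2)/(2*g^2 + 5*g - 12)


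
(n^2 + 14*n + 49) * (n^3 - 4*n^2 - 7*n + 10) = n^5 + 10*n^4 - 14*n^3 - 284*n^2 - 203*n + 490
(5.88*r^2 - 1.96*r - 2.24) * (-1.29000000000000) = -7.5852*r^2 + 2.5284*r + 2.8896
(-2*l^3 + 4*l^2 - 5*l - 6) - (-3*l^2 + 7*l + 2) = -2*l^3 + 7*l^2 - 12*l - 8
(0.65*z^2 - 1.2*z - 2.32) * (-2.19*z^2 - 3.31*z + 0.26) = -1.4235*z^4 + 0.4765*z^3 + 9.2218*z^2 + 7.3672*z - 0.6032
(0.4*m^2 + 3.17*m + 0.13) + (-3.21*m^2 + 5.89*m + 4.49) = -2.81*m^2 + 9.06*m + 4.62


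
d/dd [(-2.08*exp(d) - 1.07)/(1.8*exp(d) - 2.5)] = 7.126*exp(d)/(1.8*exp(d) - 2.5)^2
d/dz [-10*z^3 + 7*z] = 7 - 30*z^2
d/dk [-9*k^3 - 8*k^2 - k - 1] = -27*k^2 - 16*k - 1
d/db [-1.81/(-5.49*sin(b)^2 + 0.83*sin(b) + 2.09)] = (1.5023 - 19.8738*sin(b))*cos(b)/(-5.49*sin(b)^2 + 0.83*sin(b) + 2.09)^2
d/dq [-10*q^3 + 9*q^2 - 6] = 6*q*(3 - 5*q)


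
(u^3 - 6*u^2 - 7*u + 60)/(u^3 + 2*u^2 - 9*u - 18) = (u^2 - 9*u + 20)/(u^2 - u - 6)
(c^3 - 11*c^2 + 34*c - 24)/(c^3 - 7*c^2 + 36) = (c^2 - 5*c + 4)/(c^2 - c - 6)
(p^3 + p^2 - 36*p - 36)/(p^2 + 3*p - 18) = (p^2 - 5*p - 6)/(p - 3)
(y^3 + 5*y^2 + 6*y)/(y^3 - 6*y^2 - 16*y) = (y + 3)/(y - 8)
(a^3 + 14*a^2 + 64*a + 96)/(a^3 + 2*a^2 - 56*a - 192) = (a + 4)/(a - 8)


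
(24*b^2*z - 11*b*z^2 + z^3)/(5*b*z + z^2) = (24*b^2 - 11*b*z + z^2)/(5*b + z)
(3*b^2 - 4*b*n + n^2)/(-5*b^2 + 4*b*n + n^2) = (-3*b + n)/(5*b + n)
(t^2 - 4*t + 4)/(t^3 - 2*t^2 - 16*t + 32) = (t - 2)/(t^2 - 16)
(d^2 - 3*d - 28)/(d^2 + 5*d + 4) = (d - 7)/(d + 1)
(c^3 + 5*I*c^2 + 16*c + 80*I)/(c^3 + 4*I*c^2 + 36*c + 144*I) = (c^2 + I*c + 20)/(c^2 + 36)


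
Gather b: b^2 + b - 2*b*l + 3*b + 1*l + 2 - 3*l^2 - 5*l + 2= b^2 + b*(4 - 2*l) - 3*l^2 - 4*l + 4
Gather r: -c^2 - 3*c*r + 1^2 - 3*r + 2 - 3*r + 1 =-c^2 + r*(-3*c - 6) + 4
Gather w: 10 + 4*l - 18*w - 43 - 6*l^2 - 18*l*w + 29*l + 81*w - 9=-6*l^2 + 33*l + w*(63 - 18*l) - 42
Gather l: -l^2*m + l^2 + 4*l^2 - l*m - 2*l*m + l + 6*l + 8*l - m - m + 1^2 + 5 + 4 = l^2*(5 - m) + l*(15 - 3*m) - 2*m + 10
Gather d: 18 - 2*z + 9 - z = 27 - 3*z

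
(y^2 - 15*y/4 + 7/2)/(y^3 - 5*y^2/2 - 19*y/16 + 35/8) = 4/(4*y + 5)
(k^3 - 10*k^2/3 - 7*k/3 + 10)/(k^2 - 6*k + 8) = (k^2 - 4*k/3 - 5)/(k - 4)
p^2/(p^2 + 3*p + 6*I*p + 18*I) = p^2/(p^2 + p*(3 + 6*I) + 18*I)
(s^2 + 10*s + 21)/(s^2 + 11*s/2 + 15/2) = 2*(s + 7)/(2*s + 5)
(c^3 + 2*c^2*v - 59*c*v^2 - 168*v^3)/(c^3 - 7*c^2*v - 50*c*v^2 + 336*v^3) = (-c - 3*v)/(-c + 6*v)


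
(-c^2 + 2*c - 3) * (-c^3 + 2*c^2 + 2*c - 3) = c^5 - 4*c^4 + 5*c^3 + c^2 - 12*c + 9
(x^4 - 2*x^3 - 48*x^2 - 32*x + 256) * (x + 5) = x^5 + 3*x^4 - 58*x^3 - 272*x^2 + 96*x + 1280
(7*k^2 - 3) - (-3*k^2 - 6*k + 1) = 10*k^2 + 6*k - 4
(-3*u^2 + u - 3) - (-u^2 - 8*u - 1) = -2*u^2 + 9*u - 2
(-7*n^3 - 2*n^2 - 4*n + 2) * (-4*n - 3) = 28*n^4 + 29*n^3 + 22*n^2 + 4*n - 6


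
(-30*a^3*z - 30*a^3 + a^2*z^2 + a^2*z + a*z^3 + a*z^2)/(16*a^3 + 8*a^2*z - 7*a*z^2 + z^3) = a*(-30*a^2*z - 30*a^2 + a*z^2 + a*z + z^3 + z^2)/(16*a^3 + 8*a^2*z - 7*a*z^2 + z^3)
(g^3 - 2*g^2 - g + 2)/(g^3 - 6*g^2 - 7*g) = (g^2 - 3*g + 2)/(g*(g - 7))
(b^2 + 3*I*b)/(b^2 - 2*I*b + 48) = b*(b + 3*I)/(b^2 - 2*I*b + 48)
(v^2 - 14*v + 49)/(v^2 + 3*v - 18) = (v^2 - 14*v + 49)/(v^2 + 3*v - 18)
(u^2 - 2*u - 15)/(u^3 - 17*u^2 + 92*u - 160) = (u + 3)/(u^2 - 12*u + 32)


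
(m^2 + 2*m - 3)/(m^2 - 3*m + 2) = (m + 3)/(m - 2)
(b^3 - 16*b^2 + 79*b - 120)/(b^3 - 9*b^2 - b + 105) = (b^2 - 11*b + 24)/(b^2 - 4*b - 21)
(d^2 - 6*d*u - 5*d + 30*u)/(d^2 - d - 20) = (d - 6*u)/(d + 4)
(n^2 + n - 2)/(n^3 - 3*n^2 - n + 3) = (n + 2)/(n^2 - 2*n - 3)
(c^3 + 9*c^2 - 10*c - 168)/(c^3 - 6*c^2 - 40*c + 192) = (c + 7)/(c - 8)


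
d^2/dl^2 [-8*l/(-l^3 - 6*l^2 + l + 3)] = 16*(l*(3*l^2 + 12*l - 1)^2 + (-3*l^2 - 3*l*(l + 2) - 12*l + 1)*(l^3 + 6*l^2 - l - 3))/(l^3 + 6*l^2 - l - 3)^3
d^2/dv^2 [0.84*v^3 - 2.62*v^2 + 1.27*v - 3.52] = 5.04*v - 5.24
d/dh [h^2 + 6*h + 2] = 2*h + 6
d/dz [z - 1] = 1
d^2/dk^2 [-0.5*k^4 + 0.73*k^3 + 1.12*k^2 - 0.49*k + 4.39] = -6.0*k^2 + 4.38*k + 2.24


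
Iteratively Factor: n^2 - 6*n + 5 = (n - 1)*(n - 5)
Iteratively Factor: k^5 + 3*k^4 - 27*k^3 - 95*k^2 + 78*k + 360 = (k - 2)*(k^4 + 5*k^3 - 17*k^2 - 129*k - 180) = (k - 2)*(k + 3)*(k^3 + 2*k^2 - 23*k - 60) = (k - 2)*(k + 3)^2*(k^2 - k - 20) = (k - 2)*(k + 3)^2*(k + 4)*(k - 5)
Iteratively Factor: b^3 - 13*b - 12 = (b + 1)*(b^2 - b - 12) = (b - 4)*(b + 1)*(b + 3)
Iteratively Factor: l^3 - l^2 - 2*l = (l + 1)*(l^2 - 2*l) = l*(l + 1)*(l - 2)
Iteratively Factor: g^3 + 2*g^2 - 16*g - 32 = (g + 4)*(g^2 - 2*g - 8) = (g + 2)*(g + 4)*(g - 4)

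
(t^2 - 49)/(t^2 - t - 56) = (t - 7)/(t - 8)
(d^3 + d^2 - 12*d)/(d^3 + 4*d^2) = (d - 3)/d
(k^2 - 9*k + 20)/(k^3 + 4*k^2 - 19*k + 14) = (k^2 - 9*k + 20)/(k^3 + 4*k^2 - 19*k + 14)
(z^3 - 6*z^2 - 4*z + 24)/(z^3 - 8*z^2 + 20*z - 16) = (z^2 - 4*z - 12)/(z^2 - 6*z + 8)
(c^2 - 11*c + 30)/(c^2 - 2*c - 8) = (-c^2 + 11*c - 30)/(-c^2 + 2*c + 8)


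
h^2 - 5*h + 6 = (h - 3)*(h - 2)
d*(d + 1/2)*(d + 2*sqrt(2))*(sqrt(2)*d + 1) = sqrt(2)*d^4 + sqrt(2)*d^3/2 + 5*d^3 + 5*d^2/2 + 2*sqrt(2)*d^2 + sqrt(2)*d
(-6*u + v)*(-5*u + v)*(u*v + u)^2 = 30*u^4*v^2 + 60*u^4*v + 30*u^4 - 11*u^3*v^3 - 22*u^3*v^2 - 11*u^3*v + u^2*v^4 + 2*u^2*v^3 + u^2*v^2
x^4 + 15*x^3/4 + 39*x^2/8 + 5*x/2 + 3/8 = (x + 1/4)*(x + 1)^2*(x + 3/2)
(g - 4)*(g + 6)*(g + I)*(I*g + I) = I*g^4 - g^3 + 3*I*g^3 - 3*g^2 - 22*I*g^2 + 22*g - 24*I*g + 24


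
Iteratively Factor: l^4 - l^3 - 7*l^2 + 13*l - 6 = (l - 2)*(l^3 + l^2 - 5*l + 3) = (l - 2)*(l + 3)*(l^2 - 2*l + 1) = (l - 2)*(l - 1)*(l + 3)*(l - 1)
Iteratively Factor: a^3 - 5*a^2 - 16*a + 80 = (a - 5)*(a^2 - 16) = (a - 5)*(a + 4)*(a - 4)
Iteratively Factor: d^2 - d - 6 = (d + 2)*(d - 3)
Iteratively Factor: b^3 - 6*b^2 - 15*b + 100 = (b - 5)*(b^2 - b - 20) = (b - 5)^2*(b + 4)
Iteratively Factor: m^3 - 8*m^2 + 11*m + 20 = (m - 4)*(m^2 - 4*m - 5) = (m - 4)*(m + 1)*(m - 5)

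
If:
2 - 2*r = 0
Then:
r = 1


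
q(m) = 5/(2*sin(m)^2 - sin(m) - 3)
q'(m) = 5*(-4*sin(m)*cos(m) + cos(m))/(2*sin(m)^2 - sin(m) - 3)^2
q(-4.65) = -2.49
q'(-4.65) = 0.23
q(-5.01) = -2.35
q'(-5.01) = -0.91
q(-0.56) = -2.63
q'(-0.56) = 3.65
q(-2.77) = -2.11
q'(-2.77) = -2.03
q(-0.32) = -2.01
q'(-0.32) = 1.73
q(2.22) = -1.98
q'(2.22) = 1.03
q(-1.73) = -79.48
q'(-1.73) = -991.26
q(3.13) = -1.66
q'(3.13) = -0.53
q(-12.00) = -1.69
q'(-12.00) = -0.55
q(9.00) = -1.63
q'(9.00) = 0.31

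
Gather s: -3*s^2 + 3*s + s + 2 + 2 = -3*s^2 + 4*s + 4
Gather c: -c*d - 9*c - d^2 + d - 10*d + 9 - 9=c*(-d - 9) - d^2 - 9*d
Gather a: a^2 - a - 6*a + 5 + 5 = a^2 - 7*a + 10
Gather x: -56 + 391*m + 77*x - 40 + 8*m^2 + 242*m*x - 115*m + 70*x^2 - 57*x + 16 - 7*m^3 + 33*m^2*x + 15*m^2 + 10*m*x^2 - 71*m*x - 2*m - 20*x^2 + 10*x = -7*m^3 + 23*m^2 + 274*m + x^2*(10*m + 50) + x*(33*m^2 + 171*m + 30) - 80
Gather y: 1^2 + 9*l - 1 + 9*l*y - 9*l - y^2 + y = -y^2 + y*(9*l + 1)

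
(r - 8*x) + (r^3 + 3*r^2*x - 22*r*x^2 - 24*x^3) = r^3 + 3*r^2*x - 22*r*x^2 + r - 24*x^3 - 8*x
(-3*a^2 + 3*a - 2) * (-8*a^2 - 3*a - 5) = 24*a^4 - 15*a^3 + 22*a^2 - 9*a + 10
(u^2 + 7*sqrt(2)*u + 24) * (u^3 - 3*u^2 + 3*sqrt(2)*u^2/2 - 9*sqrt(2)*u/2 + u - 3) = u^5 - 3*u^4 + 17*sqrt(2)*u^4/2 - 51*sqrt(2)*u^3/2 + 46*u^3 - 138*u^2 + 43*sqrt(2)*u^2 - 129*sqrt(2)*u + 24*u - 72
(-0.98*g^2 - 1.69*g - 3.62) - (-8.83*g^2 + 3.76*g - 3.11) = 7.85*g^2 - 5.45*g - 0.51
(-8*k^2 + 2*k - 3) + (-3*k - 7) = -8*k^2 - k - 10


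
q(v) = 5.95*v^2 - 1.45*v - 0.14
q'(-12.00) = -144.25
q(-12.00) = 874.06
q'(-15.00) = -179.95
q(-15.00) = 1360.36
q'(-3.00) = -37.15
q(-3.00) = 57.76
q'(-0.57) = -8.23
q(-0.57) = 2.62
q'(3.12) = 35.68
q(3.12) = 53.26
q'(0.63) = 6.05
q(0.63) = 1.31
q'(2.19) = 24.61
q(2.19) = 25.22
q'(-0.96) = -12.87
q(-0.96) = 6.74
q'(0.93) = 9.62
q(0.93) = 3.66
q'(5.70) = 66.38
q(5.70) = 184.91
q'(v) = 11.9*v - 1.45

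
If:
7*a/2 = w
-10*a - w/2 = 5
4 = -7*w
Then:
No Solution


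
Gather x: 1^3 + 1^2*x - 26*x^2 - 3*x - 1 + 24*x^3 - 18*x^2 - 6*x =24*x^3 - 44*x^2 - 8*x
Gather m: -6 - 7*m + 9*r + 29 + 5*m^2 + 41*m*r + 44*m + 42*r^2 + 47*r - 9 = 5*m^2 + m*(41*r + 37) + 42*r^2 + 56*r + 14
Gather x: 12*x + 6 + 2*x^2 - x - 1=2*x^2 + 11*x + 5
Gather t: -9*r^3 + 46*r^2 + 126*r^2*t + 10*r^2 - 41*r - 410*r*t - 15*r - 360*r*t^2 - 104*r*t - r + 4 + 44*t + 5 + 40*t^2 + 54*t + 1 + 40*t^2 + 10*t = -9*r^3 + 56*r^2 - 57*r + t^2*(80 - 360*r) + t*(126*r^2 - 514*r + 108) + 10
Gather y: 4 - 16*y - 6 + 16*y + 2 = 0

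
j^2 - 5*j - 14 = (j - 7)*(j + 2)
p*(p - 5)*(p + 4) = p^3 - p^2 - 20*p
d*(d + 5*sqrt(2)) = d^2 + 5*sqrt(2)*d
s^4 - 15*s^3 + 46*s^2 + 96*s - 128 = (s - 8)^2*(s - 1)*(s + 2)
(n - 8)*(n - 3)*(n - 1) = n^3 - 12*n^2 + 35*n - 24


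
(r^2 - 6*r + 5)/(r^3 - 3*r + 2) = (r - 5)/(r^2 + r - 2)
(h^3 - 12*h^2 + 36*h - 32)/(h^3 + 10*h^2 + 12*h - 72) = (h^2 - 10*h + 16)/(h^2 + 12*h + 36)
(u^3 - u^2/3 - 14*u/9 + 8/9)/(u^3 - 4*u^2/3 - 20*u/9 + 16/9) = (u - 1)/(u - 2)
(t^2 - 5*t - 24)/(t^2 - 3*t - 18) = (t - 8)/(t - 6)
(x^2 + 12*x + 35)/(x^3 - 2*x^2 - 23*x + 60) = (x + 7)/(x^2 - 7*x + 12)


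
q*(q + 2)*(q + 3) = q^3 + 5*q^2 + 6*q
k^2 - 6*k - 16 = (k - 8)*(k + 2)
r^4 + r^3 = r^3*(r + 1)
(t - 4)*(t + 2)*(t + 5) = t^3 + 3*t^2 - 18*t - 40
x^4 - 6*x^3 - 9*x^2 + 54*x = x*(x - 6)*(x - 3)*(x + 3)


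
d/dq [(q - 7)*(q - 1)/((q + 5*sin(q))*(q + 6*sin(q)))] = (-(q - 7)*(q - 1)*(q + 5*sin(q))*(6*cos(q) + 1) - (q - 7)*(q - 1)*(q + 6*sin(q))*(5*cos(q) + 1) + (q + 5*sin(q))*(q + 6*sin(q))*(2*q - 8))/((q + 5*sin(q))^2*(q + 6*sin(q))^2)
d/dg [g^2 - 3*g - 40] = 2*g - 3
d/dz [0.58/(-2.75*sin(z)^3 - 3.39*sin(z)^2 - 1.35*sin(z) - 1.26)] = (4.785*sin(z)^2 + 3.9324*sin(z) + 0.783)*cos(z)/(2.75*sin(z)^3 + 3.39*sin(z)^2 + 1.35*sin(z) + 1.26)^2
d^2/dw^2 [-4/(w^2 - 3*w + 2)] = 8*(w^2 - 3*w - (2*w - 3)^2 + 2)/(w^2 - 3*w + 2)^3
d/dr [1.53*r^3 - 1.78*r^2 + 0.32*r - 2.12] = 4.59*r^2 - 3.56*r + 0.32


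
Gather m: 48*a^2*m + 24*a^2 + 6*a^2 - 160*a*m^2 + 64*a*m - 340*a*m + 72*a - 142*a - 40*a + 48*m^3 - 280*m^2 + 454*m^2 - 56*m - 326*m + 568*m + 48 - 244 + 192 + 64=30*a^2 - 110*a + 48*m^3 + m^2*(174 - 160*a) + m*(48*a^2 - 276*a + 186) + 60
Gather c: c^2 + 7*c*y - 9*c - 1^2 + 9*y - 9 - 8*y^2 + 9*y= c^2 + c*(7*y - 9) - 8*y^2 + 18*y - 10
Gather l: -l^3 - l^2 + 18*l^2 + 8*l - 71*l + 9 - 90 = -l^3 + 17*l^2 - 63*l - 81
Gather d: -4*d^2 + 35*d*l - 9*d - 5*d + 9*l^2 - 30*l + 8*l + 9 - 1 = -4*d^2 + d*(35*l - 14) + 9*l^2 - 22*l + 8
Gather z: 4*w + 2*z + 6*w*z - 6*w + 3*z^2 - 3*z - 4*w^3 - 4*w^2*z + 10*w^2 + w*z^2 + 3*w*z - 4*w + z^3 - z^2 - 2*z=-4*w^3 + 10*w^2 - 6*w + z^3 + z^2*(w + 2) + z*(-4*w^2 + 9*w - 3)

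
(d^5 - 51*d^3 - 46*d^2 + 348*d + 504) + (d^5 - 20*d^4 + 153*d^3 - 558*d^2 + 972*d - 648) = 2*d^5 - 20*d^4 + 102*d^3 - 604*d^2 + 1320*d - 144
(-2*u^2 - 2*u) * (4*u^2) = -8*u^4 - 8*u^3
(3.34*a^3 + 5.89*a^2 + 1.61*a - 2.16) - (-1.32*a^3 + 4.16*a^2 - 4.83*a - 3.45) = 4.66*a^3 + 1.73*a^2 + 6.44*a + 1.29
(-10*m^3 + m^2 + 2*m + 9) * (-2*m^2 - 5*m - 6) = 20*m^5 + 48*m^4 + 51*m^3 - 34*m^2 - 57*m - 54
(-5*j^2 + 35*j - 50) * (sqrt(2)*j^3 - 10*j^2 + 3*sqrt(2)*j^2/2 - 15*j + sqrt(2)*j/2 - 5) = -5*sqrt(2)*j^5 + 55*sqrt(2)*j^4/2 + 50*j^4 - 275*j^3 - 115*sqrt(2)*j^2/2 - 25*sqrt(2)*j + 575*j + 250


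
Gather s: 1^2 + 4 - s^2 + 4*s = -s^2 + 4*s + 5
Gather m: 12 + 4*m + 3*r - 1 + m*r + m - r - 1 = m*(r + 5) + 2*r + 10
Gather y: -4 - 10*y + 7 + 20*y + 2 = 10*y + 5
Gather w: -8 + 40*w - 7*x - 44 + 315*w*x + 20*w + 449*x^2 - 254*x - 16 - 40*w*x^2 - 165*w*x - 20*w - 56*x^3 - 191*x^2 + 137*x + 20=w*(-40*x^2 + 150*x + 40) - 56*x^3 + 258*x^2 - 124*x - 48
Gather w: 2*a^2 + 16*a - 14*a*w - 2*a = 2*a^2 - 14*a*w + 14*a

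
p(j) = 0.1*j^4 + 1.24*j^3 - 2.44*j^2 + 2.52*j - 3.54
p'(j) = 0.4*j^3 + 3.72*j^2 - 4.88*j + 2.52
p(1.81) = 1.45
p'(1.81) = 8.25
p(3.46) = 41.66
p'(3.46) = 46.74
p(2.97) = 22.69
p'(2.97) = 31.32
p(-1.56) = -17.52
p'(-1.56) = 17.67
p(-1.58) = -17.88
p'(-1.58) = 17.94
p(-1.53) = -17.00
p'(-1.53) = 17.26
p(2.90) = 20.56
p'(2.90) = 29.41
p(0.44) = -2.79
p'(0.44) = 1.13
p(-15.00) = 287.16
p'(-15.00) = -437.28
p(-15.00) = 287.16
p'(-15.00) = -437.28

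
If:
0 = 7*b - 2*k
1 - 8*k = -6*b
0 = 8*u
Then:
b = 1/22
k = 7/44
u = 0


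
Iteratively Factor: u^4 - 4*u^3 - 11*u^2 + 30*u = (u - 5)*(u^3 + u^2 - 6*u) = (u - 5)*(u + 3)*(u^2 - 2*u) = u*(u - 5)*(u + 3)*(u - 2)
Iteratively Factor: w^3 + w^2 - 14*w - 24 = (w - 4)*(w^2 + 5*w + 6) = (w - 4)*(w + 3)*(w + 2)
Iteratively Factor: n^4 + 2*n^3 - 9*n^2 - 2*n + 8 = (n + 1)*(n^3 + n^2 - 10*n + 8) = (n - 1)*(n + 1)*(n^2 + 2*n - 8) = (n - 2)*(n - 1)*(n + 1)*(n + 4)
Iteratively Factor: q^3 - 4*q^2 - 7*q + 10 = (q - 1)*(q^2 - 3*q - 10) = (q - 5)*(q - 1)*(q + 2)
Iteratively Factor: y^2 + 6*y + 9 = (y + 3)*(y + 3)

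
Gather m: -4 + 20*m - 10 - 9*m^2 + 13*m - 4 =-9*m^2 + 33*m - 18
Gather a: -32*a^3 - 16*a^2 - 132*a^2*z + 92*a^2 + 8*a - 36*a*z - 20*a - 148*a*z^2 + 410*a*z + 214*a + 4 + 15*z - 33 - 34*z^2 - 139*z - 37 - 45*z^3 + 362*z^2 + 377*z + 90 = -32*a^3 + a^2*(76 - 132*z) + a*(-148*z^2 + 374*z + 202) - 45*z^3 + 328*z^2 + 253*z + 24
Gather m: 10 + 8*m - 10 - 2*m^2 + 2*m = -2*m^2 + 10*m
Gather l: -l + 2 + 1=3 - l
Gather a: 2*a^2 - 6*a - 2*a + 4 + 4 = 2*a^2 - 8*a + 8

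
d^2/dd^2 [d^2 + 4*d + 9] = 2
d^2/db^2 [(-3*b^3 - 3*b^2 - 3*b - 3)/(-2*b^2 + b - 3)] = 6*(b^3 - 15*b^2 + 3*b + 7)/(8*b^6 - 12*b^5 + 42*b^4 - 37*b^3 + 63*b^2 - 27*b + 27)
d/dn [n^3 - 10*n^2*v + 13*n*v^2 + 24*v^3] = 3*n^2 - 20*n*v + 13*v^2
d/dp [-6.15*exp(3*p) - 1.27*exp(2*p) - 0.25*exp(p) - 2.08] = (-18.45*exp(2*p) - 2.54*exp(p) - 0.25)*exp(p)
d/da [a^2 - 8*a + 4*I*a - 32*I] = 2*a - 8 + 4*I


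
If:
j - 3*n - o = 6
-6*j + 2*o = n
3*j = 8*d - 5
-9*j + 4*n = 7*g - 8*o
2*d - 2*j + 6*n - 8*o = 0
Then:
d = 439/739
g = -10771/5173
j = -61/739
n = -1232/739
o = -799/739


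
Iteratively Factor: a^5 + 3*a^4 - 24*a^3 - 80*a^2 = (a)*(a^4 + 3*a^3 - 24*a^2 - 80*a) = a*(a + 4)*(a^3 - a^2 - 20*a) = a*(a + 4)^2*(a^2 - 5*a) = a^2*(a + 4)^2*(a - 5)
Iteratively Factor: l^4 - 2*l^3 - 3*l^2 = (l)*(l^3 - 2*l^2 - 3*l) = l^2*(l^2 - 2*l - 3) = l^2*(l - 3)*(l + 1)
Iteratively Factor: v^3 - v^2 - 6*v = (v + 2)*(v^2 - 3*v) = (v - 3)*(v + 2)*(v)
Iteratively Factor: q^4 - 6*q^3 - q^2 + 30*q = (q + 2)*(q^3 - 8*q^2 + 15*q) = q*(q + 2)*(q^2 - 8*q + 15) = q*(q - 5)*(q + 2)*(q - 3)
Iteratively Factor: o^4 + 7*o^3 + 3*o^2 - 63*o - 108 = (o - 3)*(o^3 + 10*o^2 + 33*o + 36) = (o - 3)*(o + 3)*(o^2 + 7*o + 12) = (o - 3)*(o + 3)*(o + 4)*(o + 3)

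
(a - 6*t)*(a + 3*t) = a^2 - 3*a*t - 18*t^2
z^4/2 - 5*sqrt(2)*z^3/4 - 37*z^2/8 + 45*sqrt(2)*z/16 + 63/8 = (z/2 + sqrt(2)/2)*(z - 3/2)*(z + 3/2)*(z - 7*sqrt(2)/2)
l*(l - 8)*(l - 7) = l^3 - 15*l^2 + 56*l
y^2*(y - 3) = y^3 - 3*y^2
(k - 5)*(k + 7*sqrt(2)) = k^2 - 5*k + 7*sqrt(2)*k - 35*sqrt(2)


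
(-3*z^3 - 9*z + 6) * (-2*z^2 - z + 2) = 6*z^5 + 3*z^4 + 12*z^3 - 3*z^2 - 24*z + 12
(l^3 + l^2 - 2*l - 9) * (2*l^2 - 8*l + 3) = 2*l^5 - 6*l^4 - 9*l^3 + l^2 + 66*l - 27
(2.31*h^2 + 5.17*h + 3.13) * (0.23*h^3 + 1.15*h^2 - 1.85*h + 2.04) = 0.5313*h^5 + 3.8456*h^4 + 2.3919*h^3 - 1.2526*h^2 + 4.7563*h + 6.3852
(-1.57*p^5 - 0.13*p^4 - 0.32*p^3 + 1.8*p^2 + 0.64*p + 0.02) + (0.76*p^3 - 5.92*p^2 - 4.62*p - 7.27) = -1.57*p^5 - 0.13*p^4 + 0.44*p^3 - 4.12*p^2 - 3.98*p - 7.25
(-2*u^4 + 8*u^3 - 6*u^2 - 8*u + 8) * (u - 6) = -2*u^5 + 20*u^4 - 54*u^3 + 28*u^2 + 56*u - 48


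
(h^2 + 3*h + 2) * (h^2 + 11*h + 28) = h^4 + 14*h^3 + 63*h^2 + 106*h + 56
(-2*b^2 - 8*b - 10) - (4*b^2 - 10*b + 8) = -6*b^2 + 2*b - 18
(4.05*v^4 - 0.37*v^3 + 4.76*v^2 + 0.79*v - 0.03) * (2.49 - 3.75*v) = -15.1875*v^5 + 11.472*v^4 - 18.7713*v^3 + 8.8899*v^2 + 2.0796*v - 0.0747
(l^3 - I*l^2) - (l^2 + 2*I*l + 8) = l^3 - l^2 - I*l^2 - 2*I*l - 8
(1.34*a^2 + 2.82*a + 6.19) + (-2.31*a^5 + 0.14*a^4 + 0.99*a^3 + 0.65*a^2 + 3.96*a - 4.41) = -2.31*a^5 + 0.14*a^4 + 0.99*a^3 + 1.99*a^2 + 6.78*a + 1.78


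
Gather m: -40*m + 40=40 - 40*m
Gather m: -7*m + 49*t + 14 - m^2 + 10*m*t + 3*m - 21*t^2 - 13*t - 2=-m^2 + m*(10*t - 4) - 21*t^2 + 36*t + 12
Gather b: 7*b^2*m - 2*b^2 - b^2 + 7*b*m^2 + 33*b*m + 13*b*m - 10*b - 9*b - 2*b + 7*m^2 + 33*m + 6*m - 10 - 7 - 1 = b^2*(7*m - 3) + b*(7*m^2 + 46*m - 21) + 7*m^2 + 39*m - 18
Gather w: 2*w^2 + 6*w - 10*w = 2*w^2 - 4*w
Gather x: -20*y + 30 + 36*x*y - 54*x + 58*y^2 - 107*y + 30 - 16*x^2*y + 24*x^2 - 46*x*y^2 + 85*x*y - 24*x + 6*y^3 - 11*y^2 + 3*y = x^2*(24 - 16*y) + x*(-46*y^2 + 121*y - 78) + 6*y^3 + 47*y^2 - 124*y + 60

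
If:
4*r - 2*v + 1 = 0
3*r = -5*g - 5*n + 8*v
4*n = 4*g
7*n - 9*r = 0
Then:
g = -36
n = -36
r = -28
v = -111/2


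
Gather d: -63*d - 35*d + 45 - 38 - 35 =-98*d - 28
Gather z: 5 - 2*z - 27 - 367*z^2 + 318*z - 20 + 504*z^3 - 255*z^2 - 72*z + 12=504*z^3 - 622*z^2 + 244*z - 30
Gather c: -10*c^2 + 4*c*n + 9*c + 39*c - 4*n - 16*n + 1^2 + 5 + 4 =-10*c^2 + c*(4*n + 48) - 20*n + 10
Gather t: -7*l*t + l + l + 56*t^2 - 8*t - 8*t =2*l + 56*t^2 + t*(-7*l - 16)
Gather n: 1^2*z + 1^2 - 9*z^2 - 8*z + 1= -9*z^2 - 7*z + 2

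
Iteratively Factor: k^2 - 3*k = (k - 3)*(k)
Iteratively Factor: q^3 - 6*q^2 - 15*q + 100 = (q - 5)*(q^2 - q - 20) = (q - 5)*(q + 4)*(q - 5)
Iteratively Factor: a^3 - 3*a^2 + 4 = (a - 2)*(a^2 - a - 2) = (a - 2)^2*(a + 1)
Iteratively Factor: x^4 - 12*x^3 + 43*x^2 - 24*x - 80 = (x - 5)*(x^3 - 7*x^2 + 8*x + 16) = (x - 5)*(x - 4)*(x^2 - 3*x - 4) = (x - 5)*(x - 4)^2*(x + 1)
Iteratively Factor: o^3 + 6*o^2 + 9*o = (o + 3)*(o^2 + 3*o) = o*(o + 3)*(o + 3)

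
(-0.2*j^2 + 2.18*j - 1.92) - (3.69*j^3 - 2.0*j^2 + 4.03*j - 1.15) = -3.69*j^3 + 1.8*j^2 - 1.85*j - 0.77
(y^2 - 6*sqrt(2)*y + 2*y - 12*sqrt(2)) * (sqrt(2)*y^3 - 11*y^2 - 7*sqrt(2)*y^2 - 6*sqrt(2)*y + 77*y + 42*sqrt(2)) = sqrt(2)*y^5 - 23*y^4 - 5*sqrt(2)*y^4 + 46*sqrt(2)*y^3 + 115*y^3 - 300*sqrt(2)*y^2 + 394*y^2 - 840*sqrt(2)*y - 360*y - 1008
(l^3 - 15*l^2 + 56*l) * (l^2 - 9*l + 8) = l^5 - 24*l^4 + 199*l^3 - 624*l^2 + 448*l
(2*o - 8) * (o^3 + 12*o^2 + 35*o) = 2*o^4 + 16*o^3 - 26*o^2 - 280*o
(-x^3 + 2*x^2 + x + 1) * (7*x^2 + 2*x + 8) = -7*x^5 + 12*x^4 + 3*x^3 + 25*x^2 + 10*x + 8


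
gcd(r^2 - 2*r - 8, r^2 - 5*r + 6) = 1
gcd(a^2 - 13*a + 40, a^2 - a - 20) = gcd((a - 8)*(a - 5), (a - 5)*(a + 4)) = a - 5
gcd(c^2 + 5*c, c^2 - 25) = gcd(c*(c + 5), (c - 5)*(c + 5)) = c + 5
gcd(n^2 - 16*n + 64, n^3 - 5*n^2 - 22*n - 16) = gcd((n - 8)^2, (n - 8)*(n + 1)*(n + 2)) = n - 8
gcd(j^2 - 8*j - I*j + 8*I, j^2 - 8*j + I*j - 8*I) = j - 8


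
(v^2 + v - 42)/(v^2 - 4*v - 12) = (v + 7)/(v + 2)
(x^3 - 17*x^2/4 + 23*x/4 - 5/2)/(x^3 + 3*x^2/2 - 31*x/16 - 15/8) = 4*(x^2 - 3*x + 2)/(4*x^2 + 11*x + 6)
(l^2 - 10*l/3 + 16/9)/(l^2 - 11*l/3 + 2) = (l - 8/3)/(l - 3)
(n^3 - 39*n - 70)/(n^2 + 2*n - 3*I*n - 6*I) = (n^2 - 2*n - 35)/(n - 3*I)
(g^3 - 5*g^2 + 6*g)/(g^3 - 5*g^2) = (g^2 - 5*g + 6)/(g*(g - 5))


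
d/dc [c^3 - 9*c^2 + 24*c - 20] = 3*c^2 - 18*c + 24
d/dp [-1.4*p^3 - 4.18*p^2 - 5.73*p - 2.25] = -4.2*p^2 - 8.36*p - 5.73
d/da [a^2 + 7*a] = 2*a + 7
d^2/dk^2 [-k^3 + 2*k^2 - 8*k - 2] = 4 - 6*k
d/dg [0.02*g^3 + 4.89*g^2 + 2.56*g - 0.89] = 0.06*g^2 + 9.78*g + 2.56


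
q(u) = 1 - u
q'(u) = -1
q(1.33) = -0.33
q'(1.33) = -1.00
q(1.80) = -0.80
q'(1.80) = -1.00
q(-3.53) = 4.53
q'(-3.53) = -1.00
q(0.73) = 0.27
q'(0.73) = -1.00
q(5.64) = -4.64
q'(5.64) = -1.00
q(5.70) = -4.70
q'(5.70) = -1.00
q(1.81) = -0.81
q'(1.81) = -1.00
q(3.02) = -2.02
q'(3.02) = -1.00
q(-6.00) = 7.00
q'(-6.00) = -1.00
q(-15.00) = 16.00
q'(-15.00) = -1.00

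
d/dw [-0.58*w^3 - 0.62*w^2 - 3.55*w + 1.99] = -1.74*w^2 - 1.24*w - 3.55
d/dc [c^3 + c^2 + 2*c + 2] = 3*c^2 + 2*c + 2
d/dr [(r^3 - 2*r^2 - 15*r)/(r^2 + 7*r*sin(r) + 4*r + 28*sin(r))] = (r*(-r^2 + 2*r + 15)*(7*r*cos(r) + 2*r + 7*sin(r) + 28*cos(r) + 4) + (3*r^2 - 4*r - 15)*(r^2 + 7*r*sin(r) + 4*r + 28*sin(r)))/((r + 4)^2*(r + 7*sin(r))^2)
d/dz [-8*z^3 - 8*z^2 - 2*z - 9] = -24*z^2 - 16*z - 2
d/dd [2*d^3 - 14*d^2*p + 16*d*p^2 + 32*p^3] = 6*d^2 - 28*d*p + 16*p^2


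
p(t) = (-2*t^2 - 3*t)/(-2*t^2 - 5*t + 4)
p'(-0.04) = -0.64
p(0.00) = 0.00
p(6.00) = 0.92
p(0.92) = 1.94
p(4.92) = 0.92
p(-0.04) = 0.03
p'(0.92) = -4.44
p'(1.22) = -0.99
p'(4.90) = 0.00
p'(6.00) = 0.00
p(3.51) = 0.92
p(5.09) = 0.92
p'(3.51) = -0.01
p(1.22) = 1.31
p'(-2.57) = 4.19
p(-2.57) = -1.51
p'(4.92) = 0.00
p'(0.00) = -0.75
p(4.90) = 0.92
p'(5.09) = 0.00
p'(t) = (-4*t - 3)/(-2*t^2 - 5*t + 4) + (4*t + 5)*(-2*t^2 - 3*t)/(-2*t^2 - 5*t + 4)^2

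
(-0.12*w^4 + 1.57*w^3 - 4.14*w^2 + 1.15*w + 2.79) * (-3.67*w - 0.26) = 0.4404*w^5 - 5.7307*w^4 + 14.7856*w^3 - 3.1441*w^2 - 10.5383*w - 0.7254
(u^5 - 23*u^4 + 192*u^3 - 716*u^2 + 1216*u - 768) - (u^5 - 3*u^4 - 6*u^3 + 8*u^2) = -20*u^4 + 198*u^3 - 724*u^2 + 1216*u - 768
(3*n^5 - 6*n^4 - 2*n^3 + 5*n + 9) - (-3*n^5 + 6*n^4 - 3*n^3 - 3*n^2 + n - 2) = 6*n^5 - 12*n^4 + n^3 + 3*n^2 + 4*n + 11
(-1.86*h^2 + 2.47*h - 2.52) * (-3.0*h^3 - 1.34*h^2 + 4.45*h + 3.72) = 5.58*h^5 - 4.9176*h^4 - 4.0268*h^3 + 7.4491*h^2 - 2.0256*h - 9.3744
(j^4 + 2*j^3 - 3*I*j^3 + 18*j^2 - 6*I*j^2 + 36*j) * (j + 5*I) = j^5 + 2*j^4 + 2*I*j^4 + 33*j^3 + 4*I*j^3 + 66*j^2 + 90*I*j^2 + 180*I*j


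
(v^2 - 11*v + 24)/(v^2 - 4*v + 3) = (v - 8)/(v - 1)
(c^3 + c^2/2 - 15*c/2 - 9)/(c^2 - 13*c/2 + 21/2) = (2*c^2 + 7*c + 6)/(2*c - 7)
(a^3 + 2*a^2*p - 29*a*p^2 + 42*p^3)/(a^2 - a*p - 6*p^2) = (a^2 + 5*a*p - 14*p^2)/(a + 2*p)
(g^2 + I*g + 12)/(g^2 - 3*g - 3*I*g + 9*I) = (g + 4*I)/(g - 3)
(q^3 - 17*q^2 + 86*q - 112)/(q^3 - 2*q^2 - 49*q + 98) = (q - 8)/(q + 7)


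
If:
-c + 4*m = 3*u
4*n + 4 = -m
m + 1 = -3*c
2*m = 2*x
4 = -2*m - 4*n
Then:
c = -1/3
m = 0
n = -1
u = 1/9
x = 0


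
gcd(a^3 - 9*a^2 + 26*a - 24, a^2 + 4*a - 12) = a - 2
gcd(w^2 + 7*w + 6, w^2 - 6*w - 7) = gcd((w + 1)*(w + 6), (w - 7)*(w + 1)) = w + 1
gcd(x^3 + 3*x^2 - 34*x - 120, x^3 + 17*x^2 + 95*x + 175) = x + 5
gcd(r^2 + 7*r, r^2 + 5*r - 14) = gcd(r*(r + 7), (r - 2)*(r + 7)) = r + 7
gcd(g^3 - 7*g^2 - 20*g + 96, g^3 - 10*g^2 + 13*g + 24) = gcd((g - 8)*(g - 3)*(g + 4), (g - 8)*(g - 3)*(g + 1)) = g^2 - 11*g + 24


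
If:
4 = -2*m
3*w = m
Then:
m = -2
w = -2/3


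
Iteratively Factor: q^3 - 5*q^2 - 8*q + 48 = (q - 4)*(q^2 - q - 12) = (q - 4)^2*(q + 3)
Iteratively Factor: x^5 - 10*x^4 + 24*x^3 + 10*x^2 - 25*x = (x - 1)*(x^4 - 9*x^3 + 15*x^2 + 25*x) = (x - 5)*(x - 1)*(x^3 - 4*x^2 - 5*x) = (x - 5)*(x - 1)*(x + 1)*(x^2 - 5*x) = x*(x - 5)*(x - 1)*(x + 1)*(x - 5)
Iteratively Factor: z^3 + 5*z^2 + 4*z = (z)*(z^2 + 5*z + 4) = z*(z + 1)*(z + 4)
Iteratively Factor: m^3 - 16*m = (m - 4)*(m^2 + 4*m) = (m - 4)*(m + 4)*(m)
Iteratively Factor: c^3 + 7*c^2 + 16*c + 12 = (c + 2)*(c^2 + 5*c + 6) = (c + 2)*(c + 3)*(c + 2)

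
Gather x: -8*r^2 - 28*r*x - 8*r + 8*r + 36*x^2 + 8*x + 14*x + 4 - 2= -8*r^2 + 36*x^2 + x*(22 - 28*r) + 2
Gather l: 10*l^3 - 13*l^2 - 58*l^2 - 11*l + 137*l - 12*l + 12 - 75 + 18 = 10*l^3 - 71*l^2 + 114*l - 45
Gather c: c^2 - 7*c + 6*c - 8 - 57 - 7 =c^2 - c - 72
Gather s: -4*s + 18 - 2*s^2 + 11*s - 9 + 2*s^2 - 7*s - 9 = 0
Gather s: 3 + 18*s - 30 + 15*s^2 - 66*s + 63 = 15*s^2 - 48*s + 36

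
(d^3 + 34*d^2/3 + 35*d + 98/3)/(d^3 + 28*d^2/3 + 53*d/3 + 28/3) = (3*d^2 + 13*d + 14)/(3*d^2 + 7*d + 4)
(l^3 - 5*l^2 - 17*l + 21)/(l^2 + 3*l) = l - 8 + 7/l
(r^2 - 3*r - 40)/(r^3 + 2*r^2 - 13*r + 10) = (r - 8)/(r^2 - 3*r + 2)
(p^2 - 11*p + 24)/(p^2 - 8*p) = (p - 3)/p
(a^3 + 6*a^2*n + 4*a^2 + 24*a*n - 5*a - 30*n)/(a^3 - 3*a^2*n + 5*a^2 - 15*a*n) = (a^2 + 6*a*n - a - 6*n)/(a*(a - 3*n))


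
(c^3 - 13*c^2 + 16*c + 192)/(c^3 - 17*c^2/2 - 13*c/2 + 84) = 2*(c - 8)/(2*c - 7)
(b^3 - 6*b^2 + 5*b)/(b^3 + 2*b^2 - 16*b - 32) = b*(b^2 - 6*b + 5)/(b^3 + 2*b^2 - 16*b - 32)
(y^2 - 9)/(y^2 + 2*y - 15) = (y + 3)/(y + 5)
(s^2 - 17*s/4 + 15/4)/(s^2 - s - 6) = (s - 5/4)/(s + 2)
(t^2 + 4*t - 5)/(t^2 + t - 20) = (t - 1)/(t - 4)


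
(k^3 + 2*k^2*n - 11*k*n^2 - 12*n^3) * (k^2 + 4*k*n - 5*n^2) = k^5 + 6*k^4*n - 8*k^3*n^2 - 66*k^2*n^3 + 7*k*n^4 + 60*n^5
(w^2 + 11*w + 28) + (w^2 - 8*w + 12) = 2*w^2 + 3*w + 40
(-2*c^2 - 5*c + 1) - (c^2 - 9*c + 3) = -3*c^2 + 4*c - 2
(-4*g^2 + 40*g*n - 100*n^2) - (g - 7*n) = -4*g^2 + 40*g*n - g - 100*n^2 + 7*n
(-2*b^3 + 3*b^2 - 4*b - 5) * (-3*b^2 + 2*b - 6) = 6*b^5 - 13*b^4 + 30*b^3 - 11*b^2 + 14*b + 30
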